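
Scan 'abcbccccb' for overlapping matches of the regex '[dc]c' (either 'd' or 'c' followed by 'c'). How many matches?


Pattern: [dc]c means either 'd' or 'c' followed by 'c'.
Scanning 'abcbccccb' position-by-position:
  Pos 0: window 'ab' -> no
  Pos 1: window 'bc' -> no
  Pos 2: window 'cb' -> no
  Pos 3: window 'bc' -> no
  Pos 4: window 'cc' -> MATCH
  Pos 5: window 'cc' -> MATCH
  Pos 6: window 'cc' -> MATCH
  Pos 7: window 'cb' -> no
  Pos 8: window 'b' -> no
Total matches: 3

3


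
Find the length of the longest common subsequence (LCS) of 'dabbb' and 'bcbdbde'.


DP table for LCS of 'dabbb' and 'bcbdbde':
       b  c  b  d  b  d  e
    0  0  0  0  0  0  0  0
  d 0  0  0  0  1  1  1  1
  a 0  0  0  0  1  1  1  1
  b 0  1  1  1  1  2  2  2
  b 0  1  1  2  2  2  2  2
  b 0  1  1  2  2  3  3  3
LCS: 'bbb'
LCS length = 3

3


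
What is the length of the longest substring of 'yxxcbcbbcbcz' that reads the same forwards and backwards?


Scanning 'yxxcbcbbcbcz' for palindromic substrings.
Substring at positions 3-10: 'cbcbbcbc'.
Check: reverse('cbcbbcbc') = 'cbcbbcbc' -> palindrome confirmed.
Neighbouring characters ('x' / 'z') break symmetry, so it cannot extend further.
No longer palindromic substring exists; longest length = 8

8


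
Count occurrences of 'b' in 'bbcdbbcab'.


Scanning 'bbcdbbcab' for 'b':
  Position 0: 'b' -> MATCH (count: 1)
  Position 1: 'b' -> MATCH (count: 2)
  Position 4: 'b' -> MATCH (count: 3)
  Position 5: 'b' -> MATCH (count: 4)
  Position 8: 'b' -> MATCH (count: 5)
Total occurrences of 'b': 5

5


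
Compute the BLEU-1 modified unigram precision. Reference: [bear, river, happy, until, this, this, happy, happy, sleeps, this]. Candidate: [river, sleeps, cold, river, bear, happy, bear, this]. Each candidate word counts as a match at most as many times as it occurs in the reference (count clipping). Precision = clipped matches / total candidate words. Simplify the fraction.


Reference word counts: {'bear': 1, 'happy': 3, 'river': 1, 'sleeps': 1, 'this': 3, 'until': 1}
Checking each candidate word (with clipping):
  'river' -> in reference (ref count 1, used 1/1) -> match (matches: 1)
  'sleeps' -> in reference (ref count 1, used 1/1) -> match (matches: 2)
  'cold' -> not in reference -> no match (matches: 2)
  'river' -> ref count 1 already used up (1/1) -> clipped, no match (matches: 2)
  'bear' -> in reference (ref count 1, used 1/1) -> match (matches: 3)
  'happy' -> in reference (ref count 3, used 1/3) -> match (matches: 4)
  'bear' -> ref count 1 already used up (1/1) -> clipped, no match (matches: 4)
  'this' -> in reference (ref count 3, used 1/3) -> match (matches: 5)
Clipped matches: 5, Candidate length: 8
Precision = 5/8

5/8


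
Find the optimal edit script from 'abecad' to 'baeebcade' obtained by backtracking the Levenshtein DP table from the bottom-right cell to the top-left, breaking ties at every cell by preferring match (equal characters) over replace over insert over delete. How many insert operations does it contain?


Edit distance = 4. Backtracking from cell (6, 9) with preference match > replace > insert > delete,
then listing the resulting alignment 'abecad' -> 'baeebcade' left to right:
  Step 1: insert 'b' [insertion #1]
  Step 2: keep 'a'
  Step 3: replace b->e
  Step 4: keep 'e'
  Step 5: insert 'b' [insertion #2]
  Step 6: keep 'c'
  Step 7: keep 'a'
  Step 8: keep 'd'
  Step 9: insert 'e' [insertion #3]
Total insertions: 3

3


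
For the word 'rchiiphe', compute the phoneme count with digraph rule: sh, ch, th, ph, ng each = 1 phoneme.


Parsing 'rchiiphe' greedily, digraphs first:
  'r' -> consonant phoneme (phonemes so far: 1)
  'ch' -> digraph (1 consonant phoneme) (phonemes so far: 2)
  'i' -> vowel phoneme (phonemes so far: 3)
  'i' -> vowel phoneme (phonemes so far: 4)
  'ph' -> digraph (1 consonant phoneme) (phonemes so far: 5)
  'e' -> vowel phoneme (phonemes so far: 6)
Total phonemes: 6

6


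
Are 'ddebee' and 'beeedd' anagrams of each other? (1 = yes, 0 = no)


Sort characters of 'ddebee': 'bddeee'
Sort characters of 'beeedd': 'bddeee'
Sorted forms match -> they ARE anagrams
Result: 1

1


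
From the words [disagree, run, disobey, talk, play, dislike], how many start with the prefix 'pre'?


Checking each word for prefix 'pre':
  'disagree' -> no (count: 0)
  'run' -> no (count: 0)
  'disobey' -> no (count: 0)
  'talk' -> no (count: 0)
  'play' -> no (count: 0)
  'dislike' -> no (count: 0)
Total with prefix 'pre': 0

0


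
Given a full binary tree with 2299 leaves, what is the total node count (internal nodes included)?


Leaf nodes (terminals): 2299
Internal nodes = n - 1 = 2299 - 1 = 2298
Total = leaves + internal = 2299 + 2298 = 4597

4597


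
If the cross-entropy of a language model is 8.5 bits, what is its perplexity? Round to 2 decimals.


Perplexity formula: PP = 2^H
H = 8.5
PP = 2^8.5
Decompose: 2^8.5 = 2^8 * 2^0.5 = 2^8 * sqrt(2)
2^8 = 256, sqrt(2) ~ 1.4142136
PP ~ 256 * 1.4142136 = 362.0386816
Rounded to 2 decimals: 362.04

362.04


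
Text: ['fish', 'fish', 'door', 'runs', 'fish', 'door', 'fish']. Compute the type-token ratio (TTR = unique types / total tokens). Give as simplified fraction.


Tokens: 7
Unique types: ('door', 'fish', 'runs') = 3
TTR = 3/7
Already in lowest terms.

3/7


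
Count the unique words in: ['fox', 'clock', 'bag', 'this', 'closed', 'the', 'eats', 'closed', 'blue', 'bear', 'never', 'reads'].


Listing all tokens and tracking unique types:
  Token 1: 'fox' -> NEW (unique so far: 1)
  Token 2: 'clock' -> NEW (unique so far: 2)
  Token 3: 'bag' -> NEW (unique so far: 3)
  Token 4: 'this' -> NEW (unique so far: 4)
  Token 5: 'closed' -> NEW (unique so far: 5)
  Token 6: 'the' -> NEW (unique so far: 6)
  Token 7: 'eats' -> NEW (unique so far: 7)
  Token 8: 'closed' -> duplicate (unique so far: 7)
  Token 9: 'blue' -> NEW (unique so far: 8)
  Token 10: 'bear' -> NEW (unique so far: 9)
  Token 11: 'never' -> NEW (unique so far: 10)
  Token 12: 'reads' -> NEW (unique so far: 11)
Unique types: ('bag', 'bear', 'blue', 'clock', 'closed', 'eats', 'fox', 'never', 'reads', 'the', 'this')
Vocabulary size: 11

11


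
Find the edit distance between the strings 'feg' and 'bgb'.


Building DP table for s1='feg' (len 3) and s2='bgb' (len 3):
       b  g  b
    0  1  2  3
  f 1  1  2  3
  e 2  2  2  3
  g 3  3  2  3
Edit distance = dp[3][3] = 3

3


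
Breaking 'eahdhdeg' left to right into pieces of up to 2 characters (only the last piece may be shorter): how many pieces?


'eahdhdeg' has 8 characters.
Chunking with max size 2:
  Chunk 1: 'ea' (positions 0-1)
  Chunk 2: 'hd' (positions 2-3)
  Chunk 3: 'hd' (positions 4-5)
  Chunk 4: 'eg' (positions 6-7)
Total chunks: ceil(8 / 2) = 4

4


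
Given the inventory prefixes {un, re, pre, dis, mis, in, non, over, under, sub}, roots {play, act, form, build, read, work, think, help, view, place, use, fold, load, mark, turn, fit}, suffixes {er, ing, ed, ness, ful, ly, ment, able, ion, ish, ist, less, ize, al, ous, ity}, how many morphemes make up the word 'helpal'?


Segmenting 'helpal' against the inventory:
  'help' -> root (morpheme 1)
  'al' -> suffix (morpheme 2)
Total morphemes: 2

2


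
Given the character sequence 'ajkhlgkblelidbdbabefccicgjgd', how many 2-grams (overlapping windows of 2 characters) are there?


String 'ajkhlgkblelidbdbabefccicgjgd' has length L = 28.
Number of overlapping n-grams = L - n + 1
Substituting: 28 - 2 + 1 = 27

27


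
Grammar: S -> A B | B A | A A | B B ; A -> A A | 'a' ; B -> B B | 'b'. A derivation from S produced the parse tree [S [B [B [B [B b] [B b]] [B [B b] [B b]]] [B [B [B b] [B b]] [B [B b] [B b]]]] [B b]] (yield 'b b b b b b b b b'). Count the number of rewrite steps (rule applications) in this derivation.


Every bracketed nonterminal node [X ...] in the tree is produced by exactly one rule application.
Reading the tree off as a leftmost derivation:
  Step 1: S  =>  B B   (applied S -> B B)
  Step 2: B B  =>  B B B   (applied B -> B B)
  Step 3: B B B  =>  B B B B   (applied B -> B B)
  Step 4: B B B B  =>  B B B B B   (applied B -> B B)
  Step 5: B B B B B  =>  b B B B B   (applied B -> b)
  Step 6: b B B B B  =>  b b B B B   (applied B -> b)
  Step 7: b b B B B  =>  b b B B B B   (applied B -> B B)
  Step 8: b b B B B B  =>  b b b B B B   (applied B -> b)
  Step 9: b b b B B B  =>  b b b b B B   (applied B -> b)
  Step 10: b b b b B B  =>  b b b b B B B   (applied B -> B B)
  Step 11: b b b b B B B  =>  b b b b B B B B   (applied B -> B B)
  Step 12: b b b b B B B B  =>  b b b b b B B B   (applied B -> b)
  Step 13: b b b b b B B B  =>  b b b b b b B B   (applied B -> b)
  Step 14: b b b b b b B B  =>  b b b b b b B B B   (applied B -> B B)
  Step 15: b b b b b b B B B  =>  b b b b b b b B B   (applied B -> b)
  Step 16: b b b b b b b B B  =>  b b b b b b b b B   (applied B -> b)
  Step 17: b b b b b b b b B  =>  b b b b b b b b b   (applied B -> b)
Final yield: b b b b b b b b b
Total rewrite steps: 17

17


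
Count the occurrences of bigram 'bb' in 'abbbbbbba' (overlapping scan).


Scanning 'abbbbbbba' for bigram 'bb':
  Position 0: 'ab' -> no
  Position 1: 'bb' -> MATCH
  Position 2: 'bb' -> MATCH
  Position 3: 'bb' -> MATCH
  Position 4: 'bb' -> MATCH
  Position 5: 'bb' -> MATCH
  Position 6: 'bb' -> MATCH
  Position 7: 'ba' -> no
Total matches: 6

6


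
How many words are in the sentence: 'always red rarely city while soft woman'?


Counting words by splitting on spaces:
  Word 1: 'always'
  Word 2: 'red'
  Word 3: 'rarely'
  Word 4: 'city'
  Word 5: 'while'
  Word 6: 'soft'
  Word 7: 'woman'
Total words: 7

7


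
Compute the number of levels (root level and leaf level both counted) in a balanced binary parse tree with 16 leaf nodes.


In a balanced binary tree with n leaves the deepest leaf is ceil(log2(n)) edges below the root,
so counting node levels inclusive of root and leaves gives ceil(log2(n)) + 1 levels.
log2(16) = 4.0000
ceil(4.0000) = 4
levels = 4 + 1 = 5

5


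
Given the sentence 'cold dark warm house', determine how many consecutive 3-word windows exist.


Word trigrams from [4] words:
  Trigram 1: (cold dark warm)
  Trigram 2: (dark warm house)
Total word trigrams: 4 - 2 = 2

2


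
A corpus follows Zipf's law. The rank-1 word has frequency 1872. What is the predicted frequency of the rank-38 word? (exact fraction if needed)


Zipf's law: freq(rank) = f1 / rank
f1 = 1872, rank = 38
freq = 1872 / 38
GCD(1872, 38) = 2
Simplified: 936/19

936/19


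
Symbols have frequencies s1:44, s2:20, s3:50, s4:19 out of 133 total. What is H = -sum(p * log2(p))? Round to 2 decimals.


Computing entropy H = -sum(p_i * log2(p_i)):
  s1: p = 44/133 = 0.3308, -p*log2(p) = 0.5280
  s2: p = 20/133 = 0.1504, -p*log2(p) = 0.4110
  s3: p = 50/133 = 0.3759, -p*log2(p) = 0.5306
  s4: p = 19/133 = 0.1429, -p*log2(p) = 0.4011
H = sum of terms = 1.8707
Rounded to 2 decimals: 1.87

1.87


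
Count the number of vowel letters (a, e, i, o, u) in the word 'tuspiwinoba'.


Scanning each character of 'tuspiwinoba':
  Position 1: 't' -> consonant (running count: 0)
  Position 2: 'u' -> vowel (running count: 1)
  Position 3: 's' -> consonant (running count: 1)
  Position 4: 'p' -> consonant (running count: 1)
  Position 5: 'i' -> vowel (running count: 2)
  Position 6: 'w' -> consonant (running count: 2)
  Position 7: 'i' -> vowel (running count: 3)
  Position 8: 'n' -> consonant (running count: 3)
  Position 9: 'o' -> vowel (running count: 4)
  Position 10: 'b' -> consonant (running count: 4)
  Position 11: 'a' -> vowel (running count: 5)
Total vowels: 5

5


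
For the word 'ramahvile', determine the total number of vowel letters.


Scanning each character of 'ramahvile':
  Position 1: 'r' -> consonant (running count: 0)
  Position 2: 'a' -> vowel (running count: 1)
  Position 3: 'm' -> consonant (running count: 1)
  Position 4: 'a' -> vowel (running count: 2)
  Position 5: 'h' -> consonant (running count: 2)
  Position 6: 'v' -> consonant (running count: 2)
  Position 7: 'i' -> vowel (running count: 3)
  Position 8: 'l' -> consonant (running count: 3)
  Position 9: 'e' -> vowel (running count: 4)
Total vowels: 4

4


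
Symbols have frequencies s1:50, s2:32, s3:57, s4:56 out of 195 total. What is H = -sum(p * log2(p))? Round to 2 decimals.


Computing entropy H = -sum(p_i * log2(p_i)):
  s1: p = 50/195 = 0.2564, -p*log2(p) = 0.5035
  s2: p = 32/195 = 0.1641, -p*log2(p) = 0.4279
  s3: p = 57/195 = 0.2923, -p*log2(p) = 0.5187
  s4: p = 56/195 = 0.2872, -p*log2(p) = 0.5169
H = sum of terms = 1.9670
Rounded to 2 decimals: 1.97

1.97


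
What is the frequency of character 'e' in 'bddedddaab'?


Scanning 'bddedddaab' for 'e':
  Position 3: 'e' -> MATCH (count: 1)
Total occurrences of 'e': 1

1


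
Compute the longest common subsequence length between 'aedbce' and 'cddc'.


DP table for LCS of 'aedbce' and 'cddc':
       c  d  d  c
    0  0  0  0  0
  a 0  0  0  0  0
  e 0  0  0  0  0
  d 0  0  1  1  1
  b 0  0  1  1  1
  c 0  1  1  1  2
  e 0  1  1  1  2
LCS: 'dc'
LCS length = 2

2


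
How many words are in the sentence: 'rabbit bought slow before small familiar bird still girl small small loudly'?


Counting words by splitting on spaces:
  Word 1: 'rabbit'
  Word 2: 'bought'
  Word 3: 'slow'
  Word 4: 'before'
  Word 5: 'small'
  Word 6: 'familiar'
  Word 7: 'bird'
  Word 8: 'still'
  Word 9: 'girl'
  Word 10: 'small'
  Word 11: 'small'
  Word 12: 'loudly'
Total words: 12

12


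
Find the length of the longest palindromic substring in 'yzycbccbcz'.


Scanning 'yzycbccbcz' for palindromic substrings.
Substring at positions 3-8: 'cbccbc'.
Check: reverse('cbccbc') = 'cbccbc' -> palindrome confirmed.
Neighbouring characters ('y' / 'z') break symmetry, so it cannot extend further.
No longer palindromic substring exists; longest length = 6

6


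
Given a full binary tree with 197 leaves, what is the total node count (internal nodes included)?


Leaf nodes (terminals): 197
Internal nodes = n - 1 = 197 - 1 = 196
Total = leaves + internal = 197 + 196 = 393

393


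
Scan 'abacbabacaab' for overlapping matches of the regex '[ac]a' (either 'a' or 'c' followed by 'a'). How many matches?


Pattern: [ac]a means either 'a' or 'c' followed by 'a'.
Scanning 'abacbabacaab' position-by-position:
  Pos 0: window 'ab' -> no
  Pos 1: window 'ba' -> no
  Pos 2: window 'ac' -> no
  Pos 3: window 'cb' -> no
  Pos 4: window 'ba' -> no
  Pos 5: window 'ab' -> no
  Pos 6: window 'ba' -> no
  Pos 7: window 'ac' -> no
  Pos 8: window 'ca' -> MATCH
  Pos 9: window 'aa' -> MATCH
  Pos 10: window 'ab' -> no
  Pos 11: window 'b' -> no
Total matches: 2

2


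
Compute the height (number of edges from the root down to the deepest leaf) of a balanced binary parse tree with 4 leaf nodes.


In a balanced binary tree with n leaves the deepest leaf is ceil(log2(n)) edges below the root.
log2(4) = 2.0000
ceil(2.0000) = 2
height (edges) = 2

2


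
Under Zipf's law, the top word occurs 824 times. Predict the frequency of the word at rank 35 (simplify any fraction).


Zipf's law: freq(rank) = f1 / rank
f1 = 824, rank = 35
freq = 824 / 35
GCD(824, 35) = 1
Simplified: 824/35

824/35


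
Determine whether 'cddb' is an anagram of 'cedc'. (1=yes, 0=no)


Sort characters of 'cddb': 'bcdd'
Sort characters of 'cedc': 'ccde'
Sorted forms differ -> they are NOT anagrams
Result: 0

0


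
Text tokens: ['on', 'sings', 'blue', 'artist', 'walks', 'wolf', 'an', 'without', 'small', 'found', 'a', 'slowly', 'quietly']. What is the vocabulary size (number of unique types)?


Listing all tokens and tracking unique types:
  Token 1: 'on' -> NEW (unique so far: 1)
  Token 2: 'sings' -> NEW (unique so far: 2)
  Token 3: 'blue' -> NEW (unique so far: 3)
  Token 4: 'artist' -> NEW (unique so far: 4)
  Token 5: 'walks' -> NEW (unique so far: 5)
  Token 6: 'wolf' -> NEW (unique so far: 6)
  Token 7: 'an' -> NEW (unique so far: 7)
  Token 8: 'without' -> NEW (unique so far: 8)
  Token 9: 'small' -> NEW (unique so far: 9)
  Token 10: 'found' -> NEW (unique so far: 10)
  Token 11: 'a' -> NEW (unique so far: 11)
  Token 12: 'slowly' -> NEW (unique so far: 12)
  Token 13: 'quietly' -> NEW (unique so far: 13)
Unique types: ('a', 'an', 'artist', 'blue', 'found', 'on', 'quietly', 'sings', 'slowly', 'small', 'walks', 'without', 'wolf')
Vocabulary size: 13

13


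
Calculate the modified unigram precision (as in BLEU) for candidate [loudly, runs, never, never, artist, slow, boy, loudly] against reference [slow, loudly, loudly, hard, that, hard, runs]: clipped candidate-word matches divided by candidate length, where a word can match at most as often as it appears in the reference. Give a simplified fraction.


Reference word counts: {'hard': 2, 'loudly': 2, 'runs': 1, 'slow': 1, 'that': 1}
Checking each candidate word (with clipping):
  'loudly' -> in reference (ref count 2, used 1/2) -> match (matches: 1)
  'runs' -> in reference (ref count 1, used 1/1) -> match (matches: 2)
  'never' -> not in reference -> no match (matches: 2)
  'never' -> not in reference -> no match (matches: 2)
  'artist' -> not in reference -> no match (matches: 2)
  'slow' -> in reference (ref count 1, used 1/1) -> match (matches: 3)
  'boy' -> not in reference -> no match (matches: 3)
  'loudly' -> in reference (ref count 2, used 2/2) -> match (matches: 4)
Clipped matches: 4, Candidate length: 8
Precision = 4/8 = 1/2

1/2


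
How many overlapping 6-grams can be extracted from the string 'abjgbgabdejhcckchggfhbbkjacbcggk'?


String 'abjgbgabdejhcckchggfhbbkjacbcggk' has length L = 32.
Number of overlapping n-grams = L - n + 1
Substituting: 32 - 6 + 1 = 27

27


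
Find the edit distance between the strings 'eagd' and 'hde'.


Building DP table for s1='eagd' (len 4) and s2='hde' (len 3):
       h  d  e
    0  1  2  3
  e 1  1  2  2
  a 2  2  2  3
  g 3  3  3  3
  d 4  4  3  4
Edit distance = dp[4][3] = 4

4


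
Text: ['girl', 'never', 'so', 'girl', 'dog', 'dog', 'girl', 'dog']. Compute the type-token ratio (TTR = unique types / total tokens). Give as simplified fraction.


Tokens: 8
Unique types: ('dog', 'girl', 'never', 'so') = 4
TTR = 4/8
Simplify: divide both by 4 -> 1/2
TTR = 1/2

1/2


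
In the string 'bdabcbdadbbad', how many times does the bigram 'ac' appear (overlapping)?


Scanning 'bdabcbdadbbad' for bigram 'ac':
  Position 0: 'bd' -> no
  Position 1: 'da' -> no
  Position 2: 'ab' -> no
  Position 3: 'bc' -> no
  Position 4: 'cb' -> no
  Position 5: 'bd' -> no
  Position 6: 'da' -> no
  Position 7: 'ad' -> no
  Position 8: 'db' -> no
  Position 9: 'bb' -> no
  Position 10: 'ba' -> no
  Position 11: 'ad' -> no
Total matches: 0

0


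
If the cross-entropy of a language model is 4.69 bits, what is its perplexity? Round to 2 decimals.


Perplexity formula: PP = 2^H
H = 4.69
PP = 2^4.69
Decompose: 2^4.69 = 2^4 * 2^0.69
2^4 = 16, 2^0.69 ~ 1.6132835
PP ~ 16 * 1.6132835 = 25.8125360
Rounded to 2 decimals: 25.81

25.81


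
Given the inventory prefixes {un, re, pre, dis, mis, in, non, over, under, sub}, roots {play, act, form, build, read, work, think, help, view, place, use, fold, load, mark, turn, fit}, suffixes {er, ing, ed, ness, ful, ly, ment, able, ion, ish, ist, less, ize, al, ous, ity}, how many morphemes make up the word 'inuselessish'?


Segmenting 'inuselessish' against the inventory:
  'in' -> prefix (morpheme 1)
  'use' -> root (morpheme 2)
  'less' -> suffix (morpheme 3)
  'ish' -> suffix (morpheme 4)
Total morphemes: 4

4


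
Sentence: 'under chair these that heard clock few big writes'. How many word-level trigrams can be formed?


Word trigrams from [9] words:
  Trigram 1: (under chair these)
  Trigram 2: (chair these that)
  Trigram 3: (these that heard)
  Trigram 4: (that heard clock)
  Trigram 5: (heard clock few)
  Trigram 6: (clock few big)
  Trigram 7: (few big writes)
Total word trigrams: 9 - 2 = 7

7


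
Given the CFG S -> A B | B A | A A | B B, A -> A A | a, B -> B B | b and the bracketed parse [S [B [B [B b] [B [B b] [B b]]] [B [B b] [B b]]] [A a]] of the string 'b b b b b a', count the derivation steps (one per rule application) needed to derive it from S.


Every bracketed nonterminal node [X ...] in the tree is produced by exactly one rule application.
Reading the tree off as a leftmost derivation:
  Step 1: S  =>  B A   (applied S -> B A)
  Step 2: B A  =>  B B A   (applied B -> B B)
  Step 3: B B A  =>  B B B A   (applied B -> B B)
  Step 4: B B B A  =>  b B B A   (applied B -> b)
  Step 5: b B B A  =>  b B B B A   (applied B -> B B)
  Step 6: b B B B A  =>  b b B B A   (applied B -> b)
  Step 7: b b B B A  =>  b b b B A   (applied B -> b)
  Step 8: b b b B A  =>  b b b B B A   (applied B -> B B)
  Step 9: b b b B B A  =>  b b b b B A   (applied B -> b)
  Step 10: b b b b B A  =>  b b b b b A   (applied B -> b)
  Step 11: b b b b b A  =>  b b b b b a   (applied A -> a)
Final yield: b b b b b a
Total rewrite steps: 11

11


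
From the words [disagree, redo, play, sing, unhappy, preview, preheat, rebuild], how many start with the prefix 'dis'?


Checking each word for prefix 'dis':
  'disagree' -> YES, starts with 'dis' (count: 1)
  'redo' -> no (count: 1)
  'play' -> no (count: 1)
  'sing' -> no (count: 1)
  'unhappy' -> no (count: 1)
  'preview' -> no (count: 1)
  'preheat' -> no (count: 1)
  'rebuild' -> no (count: 1)
Total with prefix 'dis': 1

1


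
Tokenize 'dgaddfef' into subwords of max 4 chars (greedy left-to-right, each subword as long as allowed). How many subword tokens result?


'dgaddfef' has 8 characters.
Chunking with max size 4:
  Chunk 1: 'dgad' (positions 0-3)
  Chunk 2: 'dfef' (positions 4-7)
Total chunks: ceil(8 / 4) = 2

2


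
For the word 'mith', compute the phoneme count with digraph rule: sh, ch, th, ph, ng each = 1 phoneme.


Parsing 'mith' greedily, digraphs first:
  'm' -> consonant phoneme (phonemes so far: 1)
  'i' -> vowel phoneme (phonemes so far: 2)
  'th' -> digraph (1 consonant phoneme) (phonemes so far: 3)
Total phonemes: 3

3


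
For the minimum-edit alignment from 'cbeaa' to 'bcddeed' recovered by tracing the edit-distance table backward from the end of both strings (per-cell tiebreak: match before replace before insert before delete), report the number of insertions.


Edit distance = 5. Backtracking from cell (5, 7) with preference match > replace > insert > delete,
then listing the resulting alignment 'cbeaa' -> 'bcddeed' left to right:
  Step 1: insert 'b' [insertion #1]
  Step 2: keep 'c'
  Step 3: insert 'd' [insertion #2]
  Step 4: replace b->d
  Step 5: keep 'e'
  Step 6: replace a->e
  Step 7: replace a->d
Total insertions: 2

2


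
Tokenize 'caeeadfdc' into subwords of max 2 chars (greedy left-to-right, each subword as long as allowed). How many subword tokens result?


'caeeadfdc' has 9 characters.
Chunking with max size 2:
  Chunk 1: 'ca' (positions 0-1)
  Chunk 2: 'ee' (positions 2-3)
  Chunk 3: 'ad' (positions 4-5)
  Chunk 4: 'fd' (positions 6-7)
  Chunk 5: 'c' (positions 8-8)
Total chunks: ceil(9 / 2) = 5

5


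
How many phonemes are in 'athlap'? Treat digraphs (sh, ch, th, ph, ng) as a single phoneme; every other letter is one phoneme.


Parsing 'athlap' greedily, digraphs first:
  'a' -> vowel phoneme (phonemes so far: 1)
  'th' -> digraph (1 consonant phoneme) (phonemes so far: 2)
  'l' -> consonant phoneme (phonemes so far: 3)
  'a' -> vowel phoneme (phonemes so far: 4)
  'p' -> consonant phoneme (phonemes so far: 5)
Total phonemes: 5

5


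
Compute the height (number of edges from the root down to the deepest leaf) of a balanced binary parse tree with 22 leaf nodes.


In a balanced binary tree with n leaves the deepest leaf is ceil(log2(n)) edges below the root.
log2(22) = 4.4594
ceil(4.4594) = 5
height (edges) = 5

5


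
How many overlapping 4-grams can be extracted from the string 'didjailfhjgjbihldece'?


String 'didjailfhjgjbihldece' has length L = 20.
Number of overlapping n-grams = L - n + 1
Substituting: 20 - 4 + 1 = 17

17


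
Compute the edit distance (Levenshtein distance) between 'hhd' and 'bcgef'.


Building DP table for s1='hhd' (len 3) and s2='bcgef' (len 5):
       b  c  g  e  f
    0  1  2  3  4  5
  h 1  1  2  3  4  5
  h 2  2  2  3  4  5
  d 3  3  3  3  4  5
Edit distance = dp[3][5] = 5

5


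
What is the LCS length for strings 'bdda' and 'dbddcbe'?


DP table for LCS of 'bdda' and 'dbddcbe':
       d  b  d  d  c  b  e
    0  0  0  0  0  0  0  0
  b 0  0  1  1  1  1  1  1
  d 0  1  1  2  2  2  2  2
  d 0  1  1  2  3  3  3  3
  a 0  1  1  2  3  3  3  3
LCS: 'bdd'
LCS length = 3

3


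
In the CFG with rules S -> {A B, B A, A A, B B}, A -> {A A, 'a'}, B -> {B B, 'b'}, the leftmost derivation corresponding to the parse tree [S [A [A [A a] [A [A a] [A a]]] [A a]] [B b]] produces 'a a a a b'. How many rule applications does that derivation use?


Every bracketed nonterminal node [X ...] in the tree is produced by exactly one rule application.
Reading the tree off as a leftmost derivation:
  Step 1: S  =>  A B   (applied S -> A B)
  Step 2: A B  =>  A A B   (applied A -> A A)
  Step 3: A A B  =>  A A A B   (applied A -> A A)
  Step 4: A A A B  =>  a A A B   (applied A -> a)
  Step 5: a A A B  =>  a A A A B   (applied A -> A A)
  Step 6: a A A A B  =>  a a A A B   (applied A -> a)
  Step 7: a a A A B  =>  a a a A B   (applied A -> a)
  Step 8: a a a A B  =>  a a a a B   (applied A -> a)
  Step 9: a a a a B  =>  a a a a b   (applied B -> b)
Final yield: a a a a b
Total rewrite steps: 9

9


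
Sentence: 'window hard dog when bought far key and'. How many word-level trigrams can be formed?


Word trigrams from [8] words:
  Trigram 1: (window hard dog)
  Trigram 2: (hard dog when)
  Trigram 3: (dog when bought)
  Trigram 4: (when bought far)
  Trigram 5: (bought far key)
  Trigram 6: (far key and)
Total word trigrams: 8 - 2 = 6

6


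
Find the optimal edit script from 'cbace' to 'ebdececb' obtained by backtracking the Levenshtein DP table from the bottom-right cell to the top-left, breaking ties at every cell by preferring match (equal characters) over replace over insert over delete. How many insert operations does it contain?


Edit distance = 5. Backtracking from cell (5, 8) with preference match > replace > insert > delete,
then listing the resulting alignment 'cbace' -> 'ebdececb' left to right:
  Step 1: replace c->e
  Step 2: keep 'b'
  Step 3: insert 'd' [insertion #1]
  Step 4: replace a->e
  Step 5: keep 'c'
  Step 6: keep 'e'
  Step 7: insert 'c' [insertion #2]
  Step 8: insert 'b' [insertion #3]
Total insertions: 3

3


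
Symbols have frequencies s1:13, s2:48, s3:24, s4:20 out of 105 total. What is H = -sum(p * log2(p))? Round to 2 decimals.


Computing entropy H = -sum(p_i * log2(p_i)):
  s1: p = 13/105 = 0.1238, -p*log2(p) = 0.3731
  s2: p = 48/105 = 0.4571, -p*log2(p) = 0.5162
  s3: p = 24/105 = 0.2286, -p*log2(p) = 0.4867
  s4: p = 20/105 = 0.1905, -p*log2(p) = 0.4557
H = sum of terms = 1.8317
Rounded to 2 decimals: 1.83

1.83


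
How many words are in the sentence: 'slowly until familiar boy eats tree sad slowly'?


Counting words by splitting on spaces:
  Word 1: 'slowly'
  Word 2: 'until'
  Word 3: 'familiar'
  Word 4: 'boy'
  Word 5: 'eats'
  Word 6: 'tree'
  Word 7: 'sad'
  Word 8: 'slowly'
Total words: 8

8


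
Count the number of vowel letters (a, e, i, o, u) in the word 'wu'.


Scanning each character of 'wu':
  Position 1: 'w' -> consonant (running count: 0)
  Position 2: 'u' -> vowel (running count: 1)
Total vowels: 1

1


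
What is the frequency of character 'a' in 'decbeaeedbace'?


Scanning 'decbeaeedbace' for 'a':
  Position 5: 'a' -> MATCH (count: 1)
  Position 10: 'a' -> MATCH (count: 2)
Total occurrences of 'a': 2

2


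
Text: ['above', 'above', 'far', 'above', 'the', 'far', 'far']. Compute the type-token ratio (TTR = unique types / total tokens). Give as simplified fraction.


Tokens: 7
Unique types: ('above', 'far', 'the') = 3
TTR = 3/7
Already in lowest terms.

3/7


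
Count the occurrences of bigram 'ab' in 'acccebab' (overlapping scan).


Scanning 'acccebab' for bigram 'ab':
  Position 0: 'ac' -> no
  Position 1: 'cc' -> no
  Position 2: 'cc' -> no
  Position 3: 'ce' -> no
  Position 4: 'eb' -> no
  Position 5: 'ba' -> no
  Position 6: 'ab' -> MATCH
Total matches: 1

1


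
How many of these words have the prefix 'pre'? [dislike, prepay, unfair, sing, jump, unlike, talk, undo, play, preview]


Checking each word for prefix 'pre':
  'dislike' -> no (count: 0)
  'prepay' -> YES, starts with 'pre' (count: 1)
  'unfair' -> no (count: 1)
  'sing' -> no (count: 1)
  'jump' -> no (count: 1)
  'unlike' -> no (count: 1)
  'talk' -> no (count: 1)
  'undo' -> no (count: 1)
  'play' -> no (count: 1)
  'preview' -> YES, starts with 'pre' (count: 2)
Total with prefix 'pre': 2

2


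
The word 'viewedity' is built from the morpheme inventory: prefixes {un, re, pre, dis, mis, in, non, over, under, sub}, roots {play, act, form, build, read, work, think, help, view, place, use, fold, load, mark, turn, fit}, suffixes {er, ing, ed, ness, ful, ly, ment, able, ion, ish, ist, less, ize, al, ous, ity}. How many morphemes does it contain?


Segmenting 'viewedity' against the inventory:
  'view' -> root (morpheme 1)
  'ed' -> suffix (morpheme 2)
  'ity' -> suffix (morpheme 3)
Total morphemes: 3

3


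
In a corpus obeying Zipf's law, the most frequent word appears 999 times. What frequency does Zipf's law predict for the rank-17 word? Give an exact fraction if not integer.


Zipf's law: freq(rank) = f1 / rank
f1 = 999, rank = 17
freq = 999 / 17
GCD(999, 17) = 1
Simplified: 999/17

999/17


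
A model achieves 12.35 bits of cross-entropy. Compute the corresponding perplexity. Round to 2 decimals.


Perplexity formula: PP = 2^H
H = 12.35
PP = 2^12.35
Decompose: 2^12.35 = 2^12 * 2^0.35
2^12 = 4096, 2^0.35 ~ 1.2745606
PP ~ 4096 * 1.2745606 = 5220.6002176
Rounded to 2 decimals: 5220.60

5220.60


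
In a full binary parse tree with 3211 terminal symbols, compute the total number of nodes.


Leaf nodes (terminals): 3211
Internal nodes = n - 1 = 3211 - 1 = 3210
Total = leaves + internal = 3211 + 3210 = 6421

6421


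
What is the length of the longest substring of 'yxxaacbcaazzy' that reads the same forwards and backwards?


Scanning 'yxxaacbcaazzy' for palindromic substrings.
Substring at positions 3-9: 'aacbcaa'.
Check: reverse('aacbcaa') = 'aacbcaa' -> palindrome confirmed.
Neighbouring characters ('x' / 'z') break symmetry, so it cannot extend further.
No longer palindromic substring exists; longest length = 7

7


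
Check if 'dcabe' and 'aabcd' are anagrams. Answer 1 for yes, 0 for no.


Sort characters of 'dcabe': 'abcde'
Sort characters of 'aabcd': 'aabcd'
Sorted forms differ -> they are NOT anagrams
Result: 0

0


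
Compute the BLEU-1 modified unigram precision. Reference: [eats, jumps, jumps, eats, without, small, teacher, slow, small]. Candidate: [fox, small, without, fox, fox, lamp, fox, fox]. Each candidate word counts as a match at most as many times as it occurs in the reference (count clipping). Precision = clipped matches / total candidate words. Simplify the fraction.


Reference word counts: {'eats': 2, 'jumps': 2, 'slow': 1, 'small': 2, 'teacher': 1, 'without': 1}
Checking each candidate word (with clipping):
  'fox' -> not in reference -> no match (matches: 0)
  'small' -> in reference (ref count 2, used 1/2) -> match (matches: 1)
  'without' -> in reference (ref count 1, used 1/1) -> match (matches: 2)
  'fox' -> not in reference -> no match (matches: 2)
  'fox' -> not in reference -> no match (matches: 2)
  'lamp' -> not in reference -> no match (matches: 2)
  'fox' -> not in reference -> no match (matches: 2)
  'fox' -> not in reference -> no match (matches: 2)
Clipped matches: 2, Candidate length: 8
Precision = 2/8 = 1/4

1/4


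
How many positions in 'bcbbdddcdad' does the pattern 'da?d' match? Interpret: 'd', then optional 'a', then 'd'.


Pattern: da?d means 'd', then optional 'a', then 'd'.
Scanning 'bcbbdddcdad' position-by-position:
  Pos 0: window 'bcb' -> no
  Pos 1: window 'cbb' -> no
  Pos 2: window 'bbd' -> no
  Pos 3: window 'bdd' -> no
  Pos 4: window 'ddd' -> MATCH
  Pos 5: window 'ddc' -> MATCH
  Pos 6: window 'dcd' -> no
  Pos 7: window 'cda' -> no
  Pos 8: window 'dad' -> MATCH
  Pos 9: window 'ad' -> no
  Pos 10: window 'd' -> no
Total matches: 3

3


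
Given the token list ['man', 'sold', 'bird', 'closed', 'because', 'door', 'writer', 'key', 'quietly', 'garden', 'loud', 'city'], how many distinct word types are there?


Listing all tokens and tracking unique types:
  Token 1: 'man' -> NEW (unique so far: 1)
  Token 2: 'sold' -> NEW (unique so far: 2)
  Token 3: 'bird' -> NEW (unique so far: 3)
  Token 4: 'closed' -> NEW (unique so far: 4)
  Token 5: 'because' -> NEW (unique so far: 5)
  Token 6: 'door' -> NEW (unique so far: 6)
  Token 7: 'writer' -> NEW (unique so far: 7)
  Token 8: 'key' -> NEW (unique so far: 8)
  Token 9: 'quietly' -> NEW (unique so far: 9)
  Token 10: 'garden' -> NEW (unique so far: 10)
  Token 11: 'loud' -> NEW (unique so far: 11)
  Token 12: 'city' -> NEW (unique so far: 12)
Unique types: ('because', 'bird', 'city', 'closed', 'door', 'garden', 'key', 'loud', 'man', 'quietly', 'sold', 'writer')
Vocabulary size: 12

12


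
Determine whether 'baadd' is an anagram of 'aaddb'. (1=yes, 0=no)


Sort characters of 'baadd': 'aabdd'
Sort characters of 'aaddb': 'aabdd'
Sorted forms match -> they ARE anagrams
Result: 1

1


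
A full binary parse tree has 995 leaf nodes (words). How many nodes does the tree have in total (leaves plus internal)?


Leaf nodes (terminals): 995
Internal nodes = n - 1 = 995 - 1 = 994
Total = leaves + internal = 995 + 994 = 1989

1989


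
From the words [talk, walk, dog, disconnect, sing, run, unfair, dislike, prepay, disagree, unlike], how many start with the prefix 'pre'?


Checking each word for prefix 'pre':
  'talk' -> no (count: 0)
  'walk' -> no (count: 0)
  'dog' -> no (count: 0)
  'disconnect' -> no (count: 0)
  'sing' -> no (count: 0)
  'run' -> no (count: 0)
  'unfair' -> no (count: 0)
  'dislike' -> no (count: 0)
  'prepay' -> YES, starts with 'pre' (count: 1)
  'disagree' -> no (count: 1)
  'unlike' -> no (count: 1)
Total with prefix 'pre': 1

1


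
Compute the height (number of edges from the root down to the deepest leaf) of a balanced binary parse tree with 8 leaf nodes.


In a balanced binary tree with n leaves the deepest leaf is ceil(log2(n)) edges below the root.
log2(8) = 3.0000
ceil(3.0000) = 3
height (edges) = 3

3


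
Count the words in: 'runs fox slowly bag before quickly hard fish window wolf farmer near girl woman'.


Counting words by splitting on spaces:
  Word 1: 'runs'
  Word 2: 'fox'
  Word 3: 'slowly'
  Word 4: 'bag'
  Word 5: 'before'
  Word 6: 'quickly'
  Word 7: 'hard'
  Word 8: 'fish'
  Word 9: 'window'
  Word 10: 'wolf'
  Word 11: 'farmer'
  Word 12: 'near'
  Word 13: 'girl'
  Word 14: 'woman'
Total words: 14

14


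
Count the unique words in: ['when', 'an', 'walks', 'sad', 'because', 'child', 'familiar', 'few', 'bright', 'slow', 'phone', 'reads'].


Listing all tokens and tracking unique types:
  Token 1: 'when' -> NEW (unique so far: 1)
  Token 2: 'an' -> NEW (unique so far: 2)
  Token 3: 'walks' -> NEW (unique so far: 3)
  Token 4: 'sad' -> NEW (unique so far: 4)
  Token 5: 'because' -> NEW (unique so far: 5)
  Token 6: 'child' -> NEW (unique so far: 6)
  Token 7: 'familiar' -> NEW (unique so far: 7)
  Token 8: 'few' -> NEW (unique so far: 8)
  Token 9: 'bright' -> NEW (unique so far: 9)
  Token 10: 'slow' -> NEW (unique so far: 10)
  Token 11: 'phone' -> NEW (unique so far: 11)
  Token 12: 'reads' -> NEW (unique so far: 12)
Unique types: ('an', 'because', 'bright', 'child', 'familiar', 'few', 'phone', 'reads', 'sad', 'slow', 'walks', 'when')
Vocabulary size: 12

12


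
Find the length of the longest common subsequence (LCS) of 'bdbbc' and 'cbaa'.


DP table for LCS of 'bdbbc' and 'cbaa':
       c  b  a  a
    0  0  0  0  0
  b 0  0  1  1  1
  d 0  0  1  1  1
  b 0  0  1  1  1
  b 0  0  1  1  1
  c 0  1  1  1  1
LCS: 'b'
LCS length = 1

1


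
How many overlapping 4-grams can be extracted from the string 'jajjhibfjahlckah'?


String 'jajjhibfjahlckah' has length L = 16.
Number of overlapping n-grams = L - n + 1
Substituting: 16 - 4 + 1 = 13

13


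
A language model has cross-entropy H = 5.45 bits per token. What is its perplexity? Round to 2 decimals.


Perplexity formula: PP = 2^H
H = 5.45
PP = 2^5.45
Decompose: 2^5.45 = 2^5 * 2^0.45
2^5 = 32, 2^0.45 ~ 1.3660403
PP ~ 32 * 1.3660403 = 43.7132896
Rounded to 2 decimals: 43.71

43.71


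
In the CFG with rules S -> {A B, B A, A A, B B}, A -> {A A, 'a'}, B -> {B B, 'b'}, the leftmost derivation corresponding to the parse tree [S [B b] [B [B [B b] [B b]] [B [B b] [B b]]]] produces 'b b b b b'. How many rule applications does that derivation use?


Every bracketed nonterminal node [X ...] in the tree is produced by exactly one rule application.
Reading the tree off as a leftmost derivation:
  Step 1: S  =>  B B   (applied S -> B B)
  Step 2: B B  =>  b B   (applied B -> b)
  Step 3: b B  =>  b B B   (applied B -> B B)
  Step 4: b B B  =>  b B B B   (applied B -> B B)
  Step 5: b B B B  =>  b b B B   (applied B -> b)
  Step 6: b b B B  =>  b b b B   (applied B -> b)
  Step 7: b b b B  =>  b b b B B   (applied B -> B B)
  Step 8: b b b B B  =>  b b b b B   (applied B -> b)
  Step 9: b b b b B  =>  b b b b b   (applied B -> b)
Final yield: b b b b b
Total rewrite steps: 9

9


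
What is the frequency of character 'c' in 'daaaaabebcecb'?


Scanning 'daaaaabebcecb' for 'c':
  Position 9: 'c' -> MATCH (count: 1)
  Position 11: 'c' -> MATCH (count: 2)
Total occurrences of 'c': 2

2


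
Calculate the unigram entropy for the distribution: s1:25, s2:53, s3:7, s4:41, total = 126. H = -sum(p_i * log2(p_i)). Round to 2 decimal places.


Computing entropy H = -sum(p_i * log2(p_i)):
  s1: p = 25/126 = 0.1984, -p*log2(p) = 0.4630
  s2: p = 53/126 = 0.4206, -p*log2(p) = 0.5255
  s3: p = 7/126 = 0.0556, -p*log2(p) = 0.2317
  s4: p = 41/126 = 0.3254, -p*log2(p) = 0.5271
H = sum of terms = 1.7473
Rounded to 2 decimals: 1.75

1.75


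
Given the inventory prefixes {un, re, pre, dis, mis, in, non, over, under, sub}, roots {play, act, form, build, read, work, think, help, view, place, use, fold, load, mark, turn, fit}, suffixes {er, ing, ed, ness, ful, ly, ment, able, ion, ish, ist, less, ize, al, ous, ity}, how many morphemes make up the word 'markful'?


Segmenting 'markful' against the inventory:
  'mark' -> root (morpheme 1)
  'ful' -> suffix (morpheme 2)
Total morphemes: 2

2


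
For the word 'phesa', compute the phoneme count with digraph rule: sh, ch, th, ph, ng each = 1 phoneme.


Parsing 'phesa' greedily, digraphs first:
  'ph' -> digraph (1 consonant phoneme) (phonemes so far: 1)
  'e' -> vowel phoneme (phonemes so far: 2)
  's' -> consonant phoneme (phonemes so far: 3)
  'a' -> vowel phoneme (phonemes so far: 4)
Total phonemes: 4

4


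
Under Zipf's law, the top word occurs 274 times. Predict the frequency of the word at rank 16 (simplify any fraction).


Zipf's law: freq(rank) = f1 / rank
f1 = 274, rank = 16
freq = 274 / 16
GCD(274, 16) = 2
Simplified: 137/8

137/8


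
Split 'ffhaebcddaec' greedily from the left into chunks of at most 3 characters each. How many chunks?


'ffhaebcddaec' has 12 characters.
Chunking with max size 3:
  Chunk 1: 'ffh' (positions 0-2)
  Chunk 2: 'aeb' (positions 3-5)
  Chunk 3: 'cdd' (positions 6-8)
  Chunk 4: 'aec' (positions 9-11)
Total chunks: ceil(12 / 3) = 4

4


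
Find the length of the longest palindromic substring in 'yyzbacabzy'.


Scanning 'yyzbacabzy' for palindromic substrings.
Substring at positions 1-9: 'yzbacabzy'.
Check: reverse('yzbacabzy') = 'yzbacabzy' -> palindrome confirmed.
Neighbouring characters ('y' / '-') break symmetry, so it cannot extend further.
No longer palindromic substring exists; longest length = 9

9
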